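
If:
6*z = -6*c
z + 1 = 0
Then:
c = 1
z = -1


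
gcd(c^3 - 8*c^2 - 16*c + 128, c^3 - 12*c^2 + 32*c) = c^2 - 12*c + 32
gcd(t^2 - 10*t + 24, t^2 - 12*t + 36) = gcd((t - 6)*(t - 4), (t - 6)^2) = t - 6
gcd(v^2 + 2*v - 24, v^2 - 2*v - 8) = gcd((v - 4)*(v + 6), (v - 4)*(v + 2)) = v - 4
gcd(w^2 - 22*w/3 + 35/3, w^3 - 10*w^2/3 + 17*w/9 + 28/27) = w - 7/3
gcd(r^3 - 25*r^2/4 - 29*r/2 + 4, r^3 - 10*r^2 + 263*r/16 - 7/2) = r^2 - 33*r/4 + 2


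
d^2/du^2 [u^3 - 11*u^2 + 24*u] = 6*u - 22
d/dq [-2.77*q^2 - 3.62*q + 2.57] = -5.54*q - 3.62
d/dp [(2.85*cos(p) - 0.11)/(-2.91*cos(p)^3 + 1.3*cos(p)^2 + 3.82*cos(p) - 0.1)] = (-16.587*cos(p)^3 + 4.6653*cos(p)^2 - 0.286*cos(p) - 0.1352)*sin(p)/(8.4681*cos(p)^6 - 7.566*cos(p)^5 - 20.5424*cos(p)^4 + 10.514*cos(p)^3 + 14.3324*cos(p)^2 - 0.764*cos(p) + 0.01)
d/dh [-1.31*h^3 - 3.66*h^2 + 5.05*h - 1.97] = -3.93*h^2 - 7.32*h + 5.05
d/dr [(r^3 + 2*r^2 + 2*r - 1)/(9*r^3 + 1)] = 2*(-9*r^4 - 18*r^3 + 15*r^2 + 2*r + 1)/(81*r^6 + 18*r^3 + 1)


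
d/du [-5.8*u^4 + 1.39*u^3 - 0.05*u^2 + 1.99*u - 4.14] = -23.2*u^3 + 4.17*u^2 - 0.1*u + 1.99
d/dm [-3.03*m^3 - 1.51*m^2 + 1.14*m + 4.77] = -9.09*m^2 - 3.02*m + 1.14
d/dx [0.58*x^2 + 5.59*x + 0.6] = 1.16*x + 5.59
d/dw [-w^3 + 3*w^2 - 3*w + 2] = -3*w^2 + 6*w - 3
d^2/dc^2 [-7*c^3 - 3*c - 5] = -42*c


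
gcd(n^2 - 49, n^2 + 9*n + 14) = n + 7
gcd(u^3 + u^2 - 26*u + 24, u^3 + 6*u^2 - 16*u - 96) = u^2 + 2*u - 24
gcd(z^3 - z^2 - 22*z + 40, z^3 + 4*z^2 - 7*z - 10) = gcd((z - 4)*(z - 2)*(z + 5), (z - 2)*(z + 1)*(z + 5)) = z^2 + 3*z - 10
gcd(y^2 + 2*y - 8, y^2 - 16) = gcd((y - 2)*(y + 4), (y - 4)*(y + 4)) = y + 4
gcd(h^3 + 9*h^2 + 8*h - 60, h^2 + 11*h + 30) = h^2 + 11*h + 30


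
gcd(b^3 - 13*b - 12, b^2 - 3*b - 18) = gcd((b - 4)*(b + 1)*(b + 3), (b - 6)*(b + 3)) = b + 3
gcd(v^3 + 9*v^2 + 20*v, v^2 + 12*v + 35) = v + 5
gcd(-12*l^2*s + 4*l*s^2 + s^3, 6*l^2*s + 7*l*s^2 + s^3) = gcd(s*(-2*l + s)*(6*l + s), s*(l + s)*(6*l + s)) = 6*l*s + s^2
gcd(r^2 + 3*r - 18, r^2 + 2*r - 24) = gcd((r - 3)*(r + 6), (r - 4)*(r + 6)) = r + 6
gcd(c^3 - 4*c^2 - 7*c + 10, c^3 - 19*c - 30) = c^2 - 3*c - 10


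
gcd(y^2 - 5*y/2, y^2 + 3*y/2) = y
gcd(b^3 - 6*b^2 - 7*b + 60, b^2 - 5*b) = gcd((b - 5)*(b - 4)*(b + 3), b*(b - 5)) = b - 5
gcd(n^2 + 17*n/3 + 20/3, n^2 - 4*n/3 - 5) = n + 5/3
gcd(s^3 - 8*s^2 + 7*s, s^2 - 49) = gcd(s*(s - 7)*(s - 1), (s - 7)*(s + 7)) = s - 7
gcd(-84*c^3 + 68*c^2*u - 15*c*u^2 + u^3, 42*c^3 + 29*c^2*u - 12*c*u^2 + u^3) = 42*c^2 - 13*c*u + u^2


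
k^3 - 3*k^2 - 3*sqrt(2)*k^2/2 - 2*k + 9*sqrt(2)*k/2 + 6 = (k - 3)*(k - 2*sqrt(2))*(k + sqrt(2)/2)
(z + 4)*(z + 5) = z^2 + 9*z + 20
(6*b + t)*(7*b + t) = 42*b^2 + 13*b*t + t^2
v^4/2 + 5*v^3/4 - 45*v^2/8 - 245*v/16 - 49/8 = (v/2 + 1/4)*(v - 7/2)*(v + 2)*(v + 7/2)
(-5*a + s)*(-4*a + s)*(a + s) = 20*a^3 + 11*a^2*s - 8*a*s^2 + s^3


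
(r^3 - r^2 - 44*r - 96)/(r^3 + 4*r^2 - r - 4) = (r^2 - 5*r - 24)/(r^2 - 1)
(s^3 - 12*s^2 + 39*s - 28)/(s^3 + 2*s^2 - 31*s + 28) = (s - 7)/(s + 7)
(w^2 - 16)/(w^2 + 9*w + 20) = (w - 4)/(w + 5)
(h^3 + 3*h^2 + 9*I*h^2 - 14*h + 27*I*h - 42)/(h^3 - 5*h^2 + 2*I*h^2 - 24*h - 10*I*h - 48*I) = (h + 7*I)/(h - 8)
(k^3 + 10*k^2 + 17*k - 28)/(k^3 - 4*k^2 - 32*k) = (k^2 + 6*k - 7)/(k*(k - 8))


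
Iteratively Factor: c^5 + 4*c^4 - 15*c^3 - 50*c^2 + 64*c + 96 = (c - 3)*(c^4 + 7*c^3 + 6*c^2 - 32*c - 32) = (c - 3)*(c + 4)*(c^3 + 3*c^2 - 6*c - 8) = (c - 3)*(c + 4)^2*(c^2 - c - 2) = (c - 3)*(c - 2)*(c + 4)^2*(c + 1)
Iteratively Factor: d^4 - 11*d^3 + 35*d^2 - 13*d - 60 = (d - 5)*(d^3 - 6*d^2 + 5*d + 12) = (d - 5)*(d - 3)*(d^2 - 3*d - 4) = (d - 5)*(d - 4)*(d - 3)*(d + 1)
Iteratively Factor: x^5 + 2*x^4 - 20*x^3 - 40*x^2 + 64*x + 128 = (x - 2)*(x^4 + 4*x^3 - 12*x^2 - 64*x - 64) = (x - 4)*(x - 2)*(x^3 + 8*x^2 + 20*x + 16) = (x - 4)*(x - 2)*(x + 2)*(x^2 + 6*x + 8) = (x - 4)*(x - 2)*(x + 2)^2*(x + 4)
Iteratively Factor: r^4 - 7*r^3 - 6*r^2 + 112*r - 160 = (r - 2)*(r^3 - 5*r^2 - 16*r + 80) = (r - 4)*(r - 2)*(r^2 - r - 20) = (r - 4)*(r - 2)*(r + 4)*(r - 5)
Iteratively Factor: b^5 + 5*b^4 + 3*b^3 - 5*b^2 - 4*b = (b + 4)*(b^4 + b^3 - b^2 - b) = (b + 1)*(b + 4)*(b^3 - b) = (b + 1)^2*(b + 4)*(b^2 - b) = b*(b + 1)^2*(b + 4)*(b - 1)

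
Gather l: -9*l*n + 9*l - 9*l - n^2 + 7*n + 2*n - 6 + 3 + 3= -9*l*n - n^2 + 9*n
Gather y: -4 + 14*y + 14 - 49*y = 10 - 35*y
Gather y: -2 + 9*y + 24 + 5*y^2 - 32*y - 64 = 5*y^2 - 23*y - 42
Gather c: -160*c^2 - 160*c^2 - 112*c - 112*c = -320*c^2 - 224*c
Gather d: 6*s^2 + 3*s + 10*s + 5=6*s^2 + 13*s + 5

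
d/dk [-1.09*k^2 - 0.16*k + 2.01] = -2.18*k - 0.16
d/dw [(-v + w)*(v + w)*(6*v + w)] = -v^2 + 12*v*w + 3*w^2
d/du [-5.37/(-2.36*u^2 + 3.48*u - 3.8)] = (18.6876 - 25.3464*u)/(2.36*u^2 - 3.48*u + 3.8)^2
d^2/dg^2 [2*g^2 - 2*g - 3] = 4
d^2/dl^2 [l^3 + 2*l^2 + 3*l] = 6*l + 4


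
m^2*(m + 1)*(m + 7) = m^4 + 8*m^3 + 7*m^2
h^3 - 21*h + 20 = (h - 4)*(h - 1)*(h + 5)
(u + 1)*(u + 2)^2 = u^3 + 5*u^2 + 8*u + 4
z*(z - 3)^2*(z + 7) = z^4 + z^3 - 33*z^2 + 63*z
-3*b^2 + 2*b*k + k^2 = (-b + k)*(3*b + k)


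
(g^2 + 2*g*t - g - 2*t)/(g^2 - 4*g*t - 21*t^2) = (-g^2 - 2*g*t + g + 2*t)/(-g^2 + 4*g*t + 21*t^2)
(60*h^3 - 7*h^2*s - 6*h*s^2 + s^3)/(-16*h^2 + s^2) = (-15*h^2 - 2*h*s + s^2)/(4*h + s)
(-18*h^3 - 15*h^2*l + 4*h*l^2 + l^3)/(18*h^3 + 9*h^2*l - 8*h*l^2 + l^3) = (-6*h - l)/(6*h - l)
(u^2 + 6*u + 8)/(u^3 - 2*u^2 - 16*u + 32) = (u + 2)/(u^2 - 6*u + 8)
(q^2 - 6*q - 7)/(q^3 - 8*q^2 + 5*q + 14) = 1/(q - 2)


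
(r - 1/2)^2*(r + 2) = r^3 + r^2 - 7*r/4 + 1/2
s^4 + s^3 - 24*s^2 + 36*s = s*(s - 3)*(s - 2)*(s + 6)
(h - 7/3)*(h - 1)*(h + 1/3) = h^3 - 3*h^2 + 11*h/9 + 7/9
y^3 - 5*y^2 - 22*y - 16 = (y - 8)*(y + 1)*(y + 2)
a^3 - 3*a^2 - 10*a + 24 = (a - 4)*(a - 2)*(a + 3)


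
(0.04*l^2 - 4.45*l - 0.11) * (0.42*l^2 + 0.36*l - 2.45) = 0.0168*l^4 - 1.8546*l^3 - 1.7462*l^2 + 10.8629*l + 0.2695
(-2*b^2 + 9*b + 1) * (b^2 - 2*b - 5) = -2*b^4 + 13*b^3 - 7*b^2 - 47*b - 5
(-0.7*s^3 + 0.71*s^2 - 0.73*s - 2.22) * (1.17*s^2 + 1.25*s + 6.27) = -0.819*s^5 - 0.0443000000000001*s^4 - 4.3556*s^3 + 0.9418*s^2 - 7.3521*s - 13.9194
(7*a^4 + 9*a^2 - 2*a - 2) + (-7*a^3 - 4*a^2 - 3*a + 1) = 7*a^4 - 7*a^3 + 5*a^2 - 5*a - 1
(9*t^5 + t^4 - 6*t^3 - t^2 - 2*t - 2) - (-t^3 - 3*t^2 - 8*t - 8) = 9*t^5 + t^4 - 5*t^3 + 2*t^2 + 6*t + 6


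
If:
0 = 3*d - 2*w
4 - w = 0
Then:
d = 8/3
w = 4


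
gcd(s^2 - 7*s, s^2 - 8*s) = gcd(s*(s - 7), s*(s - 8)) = s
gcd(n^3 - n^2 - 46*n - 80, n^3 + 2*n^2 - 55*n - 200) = n^2 - 3*n - 40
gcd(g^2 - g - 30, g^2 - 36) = g - 6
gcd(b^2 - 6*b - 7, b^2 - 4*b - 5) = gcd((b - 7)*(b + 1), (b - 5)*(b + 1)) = b + 1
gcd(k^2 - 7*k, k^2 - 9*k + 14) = k - 7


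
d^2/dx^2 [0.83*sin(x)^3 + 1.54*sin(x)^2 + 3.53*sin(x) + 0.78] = -4.1525*sin(x) + 1.8675*sin(3*x) + 3.08*cos(2*x)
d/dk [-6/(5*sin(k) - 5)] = 6*cos(k)/(5*(sin(k) - 1)^2)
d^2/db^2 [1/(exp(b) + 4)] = (exp(b) - 4)*exp(b)/(exp(b) + 4)^3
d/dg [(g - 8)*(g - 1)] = 2*g - 9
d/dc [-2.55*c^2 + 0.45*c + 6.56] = 0.45 - 5.1*c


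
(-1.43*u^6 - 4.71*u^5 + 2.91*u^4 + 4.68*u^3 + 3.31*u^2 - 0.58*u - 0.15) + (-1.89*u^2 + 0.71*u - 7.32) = -1.43*u^6 - 4.71*u^5 + 2.91*u^4 + 4.68*u^3 + 1.42*u^2 + 0.13*u - 7.47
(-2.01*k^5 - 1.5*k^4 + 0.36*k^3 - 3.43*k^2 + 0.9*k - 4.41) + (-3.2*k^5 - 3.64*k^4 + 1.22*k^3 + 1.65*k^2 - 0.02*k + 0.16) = -5.21*k^5 - 5.14*k^4 + 1.58*k^3 - 1.78*k^2 + 0.88*k - 4.25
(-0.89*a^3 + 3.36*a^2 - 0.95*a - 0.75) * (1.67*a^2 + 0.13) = -1.4863*a^5 + 5.6112*a^4 - 1.7022*a^3 - 0.8157*a^2 - 0.1235*a - 0.0975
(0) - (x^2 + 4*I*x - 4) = -x^2 - 4*I*x + 4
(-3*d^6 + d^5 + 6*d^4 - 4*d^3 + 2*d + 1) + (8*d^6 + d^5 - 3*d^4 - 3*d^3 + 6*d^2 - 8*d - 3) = 5*d^6 + 2*d^5 + 3*d^4 - 7*d^3 + 6*d^2 - 6*d - 2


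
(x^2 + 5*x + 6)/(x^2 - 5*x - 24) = (x + 2)/(x - 8)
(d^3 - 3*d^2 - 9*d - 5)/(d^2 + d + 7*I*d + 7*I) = (d^2 - 4*d - 5)/(d + 7*I)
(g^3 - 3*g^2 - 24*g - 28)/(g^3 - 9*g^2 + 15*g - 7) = (g^2 + 4*g + 4)/(g^2 - 2*g + 1)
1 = 1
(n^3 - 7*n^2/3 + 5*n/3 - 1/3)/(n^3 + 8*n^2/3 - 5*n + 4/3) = (n - 1)/(n + 4)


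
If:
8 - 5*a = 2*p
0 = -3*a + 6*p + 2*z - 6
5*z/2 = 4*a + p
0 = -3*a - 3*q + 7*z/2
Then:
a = 53/42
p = 71/84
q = 125/84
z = 33/14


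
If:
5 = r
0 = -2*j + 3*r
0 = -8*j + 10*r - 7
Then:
No Solution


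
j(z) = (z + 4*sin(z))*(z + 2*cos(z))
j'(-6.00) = -21.90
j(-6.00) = 19.92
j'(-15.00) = -6.81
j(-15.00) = 290.76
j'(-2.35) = -5.79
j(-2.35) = 19.51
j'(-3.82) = 11.70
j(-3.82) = 7.04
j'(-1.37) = -17.40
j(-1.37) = 5.14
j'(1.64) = -4.52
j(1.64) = 8.46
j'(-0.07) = 9.21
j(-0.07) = -0.67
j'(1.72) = -4.97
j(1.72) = 8.07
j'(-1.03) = -12.11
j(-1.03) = 0.00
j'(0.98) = 3.92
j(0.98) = 9.01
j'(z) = (1 - 2*sin(z))*(z + 4*sin(z)) + (z + 2*cos(z))*(4*cos(z) + 1) = -(z + 4*sin(z))*(2*sin(z) - 1) + (z + 2*cos(z))*(4*cos(z) + 1)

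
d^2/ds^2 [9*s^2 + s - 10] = 18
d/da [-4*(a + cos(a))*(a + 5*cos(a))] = 24*a*sin(a) - 8*a + 20*sin(2*a) - 24*cos(a)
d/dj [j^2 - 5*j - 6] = 2*j - 5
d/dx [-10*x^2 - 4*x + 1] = -20*x - 4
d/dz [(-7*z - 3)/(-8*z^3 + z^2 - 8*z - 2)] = (56*z^3 - 7*z^2 + 56*z - 2*(7*z + 3)*(12*z^2 - z + 4) + 14)/(8*z^3 - z^2 + 8*z + 2)^2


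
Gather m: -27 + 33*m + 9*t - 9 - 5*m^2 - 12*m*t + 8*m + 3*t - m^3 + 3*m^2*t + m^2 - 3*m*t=-m^3 + m^2*(3*t - 4) + m*(41 - 15*t) + 12*t - 36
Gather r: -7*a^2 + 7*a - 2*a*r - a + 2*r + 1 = -7*a^2 + 6*a + r*(2 - 2*a) + 1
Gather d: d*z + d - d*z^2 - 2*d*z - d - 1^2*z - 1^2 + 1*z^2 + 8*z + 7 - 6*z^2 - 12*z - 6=d*(-z^2 - z) - 5*z^2 - 5*z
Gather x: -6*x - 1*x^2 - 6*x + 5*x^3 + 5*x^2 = 5*x^3 + 4*x^2 - 12*x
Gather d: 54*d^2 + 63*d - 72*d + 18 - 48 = 54*d^2 - 9*d - 30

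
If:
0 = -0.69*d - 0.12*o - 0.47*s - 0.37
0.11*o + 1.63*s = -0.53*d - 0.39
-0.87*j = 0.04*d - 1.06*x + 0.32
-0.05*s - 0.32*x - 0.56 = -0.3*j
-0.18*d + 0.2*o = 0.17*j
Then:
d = -2.42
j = 16.46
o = 11.81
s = -0.25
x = 13.72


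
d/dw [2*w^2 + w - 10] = 4*w + 1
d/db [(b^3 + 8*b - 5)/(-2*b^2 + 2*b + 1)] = (-2*b^4 + 4*b^3 + 19*b^2 - 20*b + 18)/(4*b^4 - 8*b^3 + 4*b + 1)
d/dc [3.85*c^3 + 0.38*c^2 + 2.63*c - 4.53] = 11.55*c^2 + 0.76*c + 2.63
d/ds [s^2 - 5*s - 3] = 2*s - 5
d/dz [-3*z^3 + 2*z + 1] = 2 - 9*z^2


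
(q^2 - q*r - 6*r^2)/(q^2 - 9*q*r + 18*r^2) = (q + 2*r)/(q - 6*r)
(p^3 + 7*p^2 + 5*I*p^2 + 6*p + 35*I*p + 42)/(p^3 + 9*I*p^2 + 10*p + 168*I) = (p^2 + p*(7 - I) - 7*I)/(p^2 + 3*I*p + 28)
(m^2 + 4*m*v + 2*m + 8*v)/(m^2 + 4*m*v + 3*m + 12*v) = (m + 2)/(m + 3)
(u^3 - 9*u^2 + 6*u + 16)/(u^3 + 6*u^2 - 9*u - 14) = (u - 8)/(u + 7)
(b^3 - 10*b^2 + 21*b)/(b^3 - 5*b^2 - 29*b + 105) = b/(b + 5)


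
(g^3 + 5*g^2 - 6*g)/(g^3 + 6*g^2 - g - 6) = g/(g + 1)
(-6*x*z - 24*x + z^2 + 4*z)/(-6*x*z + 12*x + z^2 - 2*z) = (z + 4)/(z - 2)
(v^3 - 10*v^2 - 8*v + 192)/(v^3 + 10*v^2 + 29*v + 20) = (v^2 - 14*v + 48)/(v^2 + 6*v + 5)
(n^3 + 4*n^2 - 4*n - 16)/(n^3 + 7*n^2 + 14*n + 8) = (n - 2)/(n + 1)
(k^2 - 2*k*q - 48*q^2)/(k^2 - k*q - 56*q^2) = (k + 6*q)/(k + 7*q)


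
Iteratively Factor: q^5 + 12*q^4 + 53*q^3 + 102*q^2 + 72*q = (q + 3)*(q^4 + 9*q^3 + 26*q^2 + 24*q) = q*(q + 3)*(q^3 + 9*q^2 + 26*q + 24) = q*(q + 3)*(q + 4)*(q^2 + 5*q + 6) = q*(q + 3)^2*(q + 4)*(q + 2)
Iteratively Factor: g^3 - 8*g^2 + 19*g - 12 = (g - 1)*(g^2 - 7*g + 12) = (g - 3)*(g - 1)*(g - 4)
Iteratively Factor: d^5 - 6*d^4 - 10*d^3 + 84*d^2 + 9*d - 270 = (d - 5)*(d^4 - d^3 - 15*d^2 + 9*d + 54) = (d - 5)*(d + 2)*(d^3 - 3*d^2 - 9*d + 27) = (d - 5)*(d - 3)*(d + 2)*(d^2 - 9) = (d - 5)*(d - 3)*(d + 2)*(d + 3)*(d - 3)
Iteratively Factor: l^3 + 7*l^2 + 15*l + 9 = (l + 3)*(l^2 + 4*l + 3) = (l + 1)*(l + 3)*(l + 3)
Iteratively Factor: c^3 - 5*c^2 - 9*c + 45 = (c - 5)*(c^2 - 9) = (c - 5)*(c - 3)*(c + 3)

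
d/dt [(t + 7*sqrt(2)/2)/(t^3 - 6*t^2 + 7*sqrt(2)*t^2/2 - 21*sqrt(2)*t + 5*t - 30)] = 2*(2*t^3 - 12*t^2 + 7*sqrt(2)*t^2 - 42*sqrt(2)*t + 10*t - (2*t + 7*sqrt(2))*(3*t^2 - 12*t + 7*sqrt(2)*t - 21*sqrt(2) + 5) - 60)/(2*t^3 - 12*t^2 + 7*sqrt(2)*t^2 - 42*sqrt(2)*t + 10*t - 60)^2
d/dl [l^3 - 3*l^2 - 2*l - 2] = 3*l^2 - 6*l - 2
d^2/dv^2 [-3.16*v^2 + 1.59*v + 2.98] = -6.32000000000000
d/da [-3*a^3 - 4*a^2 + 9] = a*(-9*a - 8)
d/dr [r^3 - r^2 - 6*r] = 3*r^2 - 2*r - 6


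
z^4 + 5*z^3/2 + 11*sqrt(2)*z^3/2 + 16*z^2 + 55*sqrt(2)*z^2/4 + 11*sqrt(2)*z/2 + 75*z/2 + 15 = (z + 1/2)*(z + 2)*(z + 5*sqrt(2)/2)*(z + 3*sqrt(2))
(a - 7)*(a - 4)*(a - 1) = a^3 - 12*a^2 + 39*a - 28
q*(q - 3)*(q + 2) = q^3 - q^2 - 6*q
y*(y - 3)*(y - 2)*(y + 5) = y^4 - 19*y^2 + 30*y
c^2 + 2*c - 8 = (c - 2)*(c + 4)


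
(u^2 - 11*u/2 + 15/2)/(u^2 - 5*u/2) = (u - 3)/u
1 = 1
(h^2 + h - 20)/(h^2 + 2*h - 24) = (h + 5)/(h + 6)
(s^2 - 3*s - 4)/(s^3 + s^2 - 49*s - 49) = (s - 4)/(s^2 - 49)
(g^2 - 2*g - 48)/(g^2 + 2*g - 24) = (g - 8)/(g - 4)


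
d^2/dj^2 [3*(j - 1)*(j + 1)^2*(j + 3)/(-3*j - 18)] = 2*(-3*j^4 - 52*j^3 - 288*j^2 - 432*j - 93)/(j^3 + 18*j^2 + 108*j + 216)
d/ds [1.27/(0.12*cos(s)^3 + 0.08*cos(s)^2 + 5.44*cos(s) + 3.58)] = (0.4572*cos(s)^2 + 0.2032*cos(s) + 6.9088)*sin(s)/(0.12*cos(s)^3 + 0.08*cos(s)^2 + 5.44*cos(s) + 3.58)^2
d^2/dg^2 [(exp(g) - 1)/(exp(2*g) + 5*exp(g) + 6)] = (exp(4*g) - 9*exp(3*g) - 51*exp(2*g) - 31*exp(g) + 66)*exp(g)/(exp(6*g) + 15*exp(5*g) + 93*exp(4*g) + 305*exp(3*g) + 558*exp(2*g) + 540*exp(g) + 216)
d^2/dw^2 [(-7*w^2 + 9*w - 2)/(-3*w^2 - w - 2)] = 12*(-17*w^3 - 12*w^2 + 30*w + 6)/(27*w^6 + 27*w^5 + 63*w^4 + 37*w^3 + 42*w^2 + 12*w + 8)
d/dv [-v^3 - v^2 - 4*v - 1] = -3*v^2 - 2*v - 4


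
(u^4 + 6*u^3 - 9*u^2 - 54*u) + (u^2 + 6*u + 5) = u^4 + 6*u^3 - 8*u^2 - 48*u + 5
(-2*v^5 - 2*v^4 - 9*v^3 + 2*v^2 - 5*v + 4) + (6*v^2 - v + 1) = -2*v^5 - 2*v^4 - 9*v^3 + 8*v^2 - 6*v + 5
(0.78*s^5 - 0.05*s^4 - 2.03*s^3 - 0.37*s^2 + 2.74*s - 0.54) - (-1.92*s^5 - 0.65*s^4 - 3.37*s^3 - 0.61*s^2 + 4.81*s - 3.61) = 2.7*s^5 + 0.6*s^4 + 1.34*s^3 + 0.24*s^2 - 2.07*s + 3.07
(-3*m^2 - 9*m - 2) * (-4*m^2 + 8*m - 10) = 12*m^4 + 12*m^3 - 34*m^2 + 74*m + 20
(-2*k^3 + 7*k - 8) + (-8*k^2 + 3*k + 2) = -2*k^3 - 8*k^2 + 10*k - 6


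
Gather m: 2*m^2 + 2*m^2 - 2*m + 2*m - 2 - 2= 4*m^2 - 4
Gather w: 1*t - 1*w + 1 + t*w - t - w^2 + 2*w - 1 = -w^2 + w*(t + 1)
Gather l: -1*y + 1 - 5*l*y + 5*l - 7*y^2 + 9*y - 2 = l*(5 - 5*y) - 7*y^2 + 8*y - 1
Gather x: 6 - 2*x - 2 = 4 - 2*x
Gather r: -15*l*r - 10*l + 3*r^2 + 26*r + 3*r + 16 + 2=-10*l + 3*r^2 + r*(29 - 15*l) + 18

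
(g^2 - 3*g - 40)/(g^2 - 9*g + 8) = (g + 5)/(g - 1)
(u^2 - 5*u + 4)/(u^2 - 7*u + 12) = (u - 1)/(u - 3)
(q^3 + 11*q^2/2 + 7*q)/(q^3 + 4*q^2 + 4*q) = (q + 7/2)/(q + 2)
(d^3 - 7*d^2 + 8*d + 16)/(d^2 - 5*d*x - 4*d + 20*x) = (-d^2 + 3*d + 4)/(-d + 5*x)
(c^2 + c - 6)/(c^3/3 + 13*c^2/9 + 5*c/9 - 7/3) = 9*(c - 2)/(3*c^2 + 4*c - 7)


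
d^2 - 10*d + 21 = (d - 7)*(d - 3)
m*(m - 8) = m^2 - 8*m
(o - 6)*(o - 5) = o^2 - 11*o + 30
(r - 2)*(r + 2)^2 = r^3 + 2*r^2 - 4*r - 8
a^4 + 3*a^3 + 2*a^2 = a^2*(a + 1)*(a + 2)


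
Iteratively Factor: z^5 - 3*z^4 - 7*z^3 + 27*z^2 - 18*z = (z - 1)*(z^4 - 2*z^3 - 9*z^2 + 18*z) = (z - 1)*(z + 3)*(z^3 - 5*z^2 + 6*z) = z*(z - 1)*(z + 3)*(z^2 - 5*z + 6) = z*(z - 3)*(z - 1)*(z + 3)*(z - 2)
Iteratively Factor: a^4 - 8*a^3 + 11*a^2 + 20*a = (a - 5)*(a^3 - 3*a^2 - 4*a) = (a - 5)*(a - 4)*(a^2 + a) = a*(a - 5)*(a - 4)*(a + 1)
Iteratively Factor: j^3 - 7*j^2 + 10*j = (j - 5)*(j^2 - 2*j) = j*(j - 5)*(j - 2)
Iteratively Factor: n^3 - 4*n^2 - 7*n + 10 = (n + 2)*(n^2 - 6*n + 5) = (n - 5)*(n + 2)*(n - 1)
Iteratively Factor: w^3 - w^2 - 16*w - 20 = (w - 5)*(w^2 + 4*w + 4) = (w - 5)*(w + 2)*(w + 2)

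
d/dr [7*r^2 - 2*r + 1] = 14*r - 2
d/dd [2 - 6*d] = -6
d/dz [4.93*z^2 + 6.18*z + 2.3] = 9.86*z + 6.18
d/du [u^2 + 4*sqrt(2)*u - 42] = 2*u + 4*sqrt(2)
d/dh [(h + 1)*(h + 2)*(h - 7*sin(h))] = -(h + 1)*(h + 2)*(7*cos(h) - 1) + (h + 1)*(h - 7*sin(h)) + (h + 2)*(h - 7*sin(h))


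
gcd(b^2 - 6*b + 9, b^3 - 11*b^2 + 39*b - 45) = b^2 - 6*b + 9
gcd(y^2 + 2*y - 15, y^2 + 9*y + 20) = y + 5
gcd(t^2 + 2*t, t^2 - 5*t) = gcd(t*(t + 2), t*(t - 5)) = t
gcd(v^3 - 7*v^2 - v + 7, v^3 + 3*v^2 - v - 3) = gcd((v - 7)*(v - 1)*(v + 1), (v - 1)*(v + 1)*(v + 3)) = v^2 - 1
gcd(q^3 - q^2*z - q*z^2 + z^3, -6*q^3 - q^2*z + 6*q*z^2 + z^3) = -q^2 + z^2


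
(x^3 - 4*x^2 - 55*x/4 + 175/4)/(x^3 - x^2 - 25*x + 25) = (x^2 + x - 35/4)/(x^2 + 4*x - 5)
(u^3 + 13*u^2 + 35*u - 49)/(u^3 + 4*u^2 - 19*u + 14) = (u + 7)/(u - 2)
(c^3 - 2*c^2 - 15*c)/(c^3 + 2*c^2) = (c^2 - 2*c - 15)/(c*(c + 2))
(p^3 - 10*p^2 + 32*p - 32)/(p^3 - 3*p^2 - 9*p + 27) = (p^3 - 10*p^2 + 32*p - 32)/(p^3 - 3*p^2 - 9*p + 27)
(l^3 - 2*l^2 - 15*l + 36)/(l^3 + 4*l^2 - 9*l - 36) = (l - 3)/(l + 3)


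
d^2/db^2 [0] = 0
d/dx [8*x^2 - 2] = 16*x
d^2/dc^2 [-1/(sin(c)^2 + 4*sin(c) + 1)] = 2*(2*sin(c)^4 + 6*sin(c)^3 + 3*sin(c)^2 - 14*sin(c) - 15)/(sin(c)^2 + 4*sin(c) + 1)^3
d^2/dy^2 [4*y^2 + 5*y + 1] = 8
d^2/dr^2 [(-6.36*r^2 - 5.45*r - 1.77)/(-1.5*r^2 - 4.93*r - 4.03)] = (-69.5393999999999*r^3 - 206.7822*r^2 - 119.1366*r + 54.664184)/(3.375*r^6 + 33.2775*r^5 + 136.57455*r^4 + 298.634257*r^3 + 366.930291*r^2 + 240.202911*r + 65.450827)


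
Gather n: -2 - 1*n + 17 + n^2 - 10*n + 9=n^2 - 11*n + 24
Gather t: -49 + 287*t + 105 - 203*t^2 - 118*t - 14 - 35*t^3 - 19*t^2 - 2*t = -35*t^3 - 222*t^2 + 167*t + 42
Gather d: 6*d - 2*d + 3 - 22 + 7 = 4*d - 12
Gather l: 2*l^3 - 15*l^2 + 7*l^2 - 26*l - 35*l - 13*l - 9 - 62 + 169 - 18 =2*l^3 - 8*l^2 - 74*l + 80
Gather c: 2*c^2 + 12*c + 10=2*c^2 + 12*c + 10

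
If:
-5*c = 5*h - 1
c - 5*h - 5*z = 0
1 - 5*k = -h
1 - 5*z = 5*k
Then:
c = 4/25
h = 1/25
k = 26/125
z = -1/125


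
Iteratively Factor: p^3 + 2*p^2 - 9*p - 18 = (p + 3)*(p^2 - p - 6) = (p + 2)*(p + 3)*(p - 3)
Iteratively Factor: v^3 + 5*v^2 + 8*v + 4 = (v + 2)*(v^2 + 3*v + 2) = (v + 1)*(v + 2)*(v + 2)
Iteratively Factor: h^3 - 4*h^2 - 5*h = (h + 1)*(h^2 - 5*h) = h*(h + 1)*(h - 5)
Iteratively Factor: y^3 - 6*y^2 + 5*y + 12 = (y + 1)*(y^2 - 7*y + 12) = (y - 3)*(y + 1)*(y - 4)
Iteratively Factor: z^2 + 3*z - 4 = (z - 1)*(z + 4)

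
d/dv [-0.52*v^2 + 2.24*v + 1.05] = 2.24 - 1.04*v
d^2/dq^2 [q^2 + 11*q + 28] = 2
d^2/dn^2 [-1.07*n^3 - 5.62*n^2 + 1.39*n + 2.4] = -6.42*n - 11.24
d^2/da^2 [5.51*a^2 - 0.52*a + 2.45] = 11.0200000000000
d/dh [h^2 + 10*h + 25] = 2*h + 10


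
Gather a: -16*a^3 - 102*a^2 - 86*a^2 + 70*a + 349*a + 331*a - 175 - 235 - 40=-16*a^3 - 188*a^2 + 750*a - 450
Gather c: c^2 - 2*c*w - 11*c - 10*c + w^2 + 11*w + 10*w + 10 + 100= c^2 + c*(-2*w - 21) + w^2 + 21*w + 110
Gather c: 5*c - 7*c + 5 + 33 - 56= -2*c - 18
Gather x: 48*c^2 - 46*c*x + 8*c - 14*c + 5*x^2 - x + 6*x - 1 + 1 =48*c^2 - 6*c + 5*x^2 + x*(5 - 46*c)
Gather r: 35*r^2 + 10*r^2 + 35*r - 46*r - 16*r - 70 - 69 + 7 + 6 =45*r^2 - 27*r - 126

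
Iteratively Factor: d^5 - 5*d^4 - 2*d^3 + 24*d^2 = (d)*(d^4 - 5*d^3 - 2*d^2 + 24*d) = d*(d - 3)*(d^3 - 2*d^2 - 8*d) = d*(d - 4)*(d - 3)*(d^2 + 2*d) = d*(d - 4)*(d - 3)*(d + 2)*(d)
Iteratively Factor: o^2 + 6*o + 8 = (o + 2)*(o + 4)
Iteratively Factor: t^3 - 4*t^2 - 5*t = (t - 5)*(t^2 + t) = (t - 5)*(t + 1)*(t)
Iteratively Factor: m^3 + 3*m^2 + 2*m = (m)*(m^2 + 3*m + 2) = m*(m + 2)*(m + 1)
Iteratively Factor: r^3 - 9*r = (r + 3)*(r^2 - 3*r) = (r - 3)*(r + 3)*(r)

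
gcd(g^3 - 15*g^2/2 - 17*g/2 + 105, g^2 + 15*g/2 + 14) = g + 7/2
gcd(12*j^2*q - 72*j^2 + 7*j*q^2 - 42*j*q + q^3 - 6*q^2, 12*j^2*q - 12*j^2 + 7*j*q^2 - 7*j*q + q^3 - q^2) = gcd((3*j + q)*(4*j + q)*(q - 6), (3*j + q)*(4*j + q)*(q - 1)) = 12*j^2 + 7*j*q + q^2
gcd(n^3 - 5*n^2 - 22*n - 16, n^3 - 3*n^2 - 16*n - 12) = n^2 + 3*n + 2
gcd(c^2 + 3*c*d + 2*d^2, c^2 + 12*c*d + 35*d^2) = 1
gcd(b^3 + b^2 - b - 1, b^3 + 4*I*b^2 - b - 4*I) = b^2 - 1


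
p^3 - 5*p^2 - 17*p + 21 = (p - 7)*(p - 1)*(p + 3)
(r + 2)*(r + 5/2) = r^2 + 9*r/2 + 5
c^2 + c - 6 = (c - 2)*(c + 3)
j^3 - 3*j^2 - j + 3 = (j - 3)*(j - 1)*(j + 1)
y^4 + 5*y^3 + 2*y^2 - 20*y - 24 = (y - 2)*(y + 2)^2*(y + 3)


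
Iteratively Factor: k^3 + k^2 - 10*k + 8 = (k - 2)*(k^2 + 3*k - 4) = (k - 2)*(k - 1)*(k + 4)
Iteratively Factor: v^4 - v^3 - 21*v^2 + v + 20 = (v - 1)*(v^3 - 21*v - 20) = (v - 1)*(v + 1)*(v^2 - v - 20) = (v - 1)*(v + 1)*(v + 4)*(v - 5)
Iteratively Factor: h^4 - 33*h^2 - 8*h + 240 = (h + 4)*(h^3 - 4*h^2 - 17*h + 60) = (h + 4)^2*(h^2 - 8*h + 15) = (h - 5)*(h + 4)^2*(h - 3)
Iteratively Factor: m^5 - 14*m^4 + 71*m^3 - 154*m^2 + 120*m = (m - 5)*(m^4 - 9*m^3 + 26*m^2 - 24*m) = m*(m - 5)*(m^3 - 9*m^2 + 26*m - 24) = m*(m - 5)*(m - 3)*(m^2 - 6*m + 8) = m*(m - 5)*(m - 4)*(m - 3)*(m - 2)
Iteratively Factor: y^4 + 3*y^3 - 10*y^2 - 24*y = (y)*(y^3 + 3*y^2 - 10*y - 24) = y*(y - 3)*(y^2 + 6*y + 8) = y*(y - 3)*(y + 2)*(y + 4)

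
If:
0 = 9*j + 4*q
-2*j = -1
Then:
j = 1/2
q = -9/8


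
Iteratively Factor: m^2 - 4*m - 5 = (m + 1)*(m - 5)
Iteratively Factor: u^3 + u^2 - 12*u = (u)*(u^2 + u - 12) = u*(u + 4)*(u - 3)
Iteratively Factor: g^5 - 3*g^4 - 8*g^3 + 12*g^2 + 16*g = (g - 2)*(g^4 - g^3 - 10*g^2 - 8*g) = g*(g - 2)*(g^3 - g^2 - 10*g - 8) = g*(g - 4)*(g - 2)*(g^2 + 3*g + 2) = g*(g - 4)*(g - 2)*(g + 1)*(g + 2)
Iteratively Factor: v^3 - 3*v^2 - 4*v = (v + 1)*(v^2 - 4*v) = (v - 4)*(v + 1)*(v)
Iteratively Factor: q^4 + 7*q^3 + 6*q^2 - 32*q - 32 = (q - 2)*(q^3 + 9*q^2 + 24*q + 16) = (q - 2)*(q + 4)*(q^2 + 5*q + 4) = (q - 2)*(q + 1)*(q + 4)*(q + 4)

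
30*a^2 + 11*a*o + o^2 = (5*a + o)*(6*a + o)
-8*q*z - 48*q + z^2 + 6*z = (-8*q + z)*(z + 6)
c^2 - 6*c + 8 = (c - 4)*(c - 2)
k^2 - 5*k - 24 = (k - 8)*(k + 3)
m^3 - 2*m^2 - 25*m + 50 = (m - 5)*(m - 2)*(m + 5)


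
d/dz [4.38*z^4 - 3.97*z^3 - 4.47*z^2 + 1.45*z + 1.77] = 17.52*z^3 - 11.91*z^2 - 8.94*z + 1.45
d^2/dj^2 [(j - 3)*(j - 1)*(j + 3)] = 6*j - 2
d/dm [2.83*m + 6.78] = 2.83000000000000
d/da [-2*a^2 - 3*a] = -4*a - 3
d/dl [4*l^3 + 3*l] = 12*l^2 + 3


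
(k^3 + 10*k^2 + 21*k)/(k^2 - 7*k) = (k^2 + 10*k + 21)/(k - 7)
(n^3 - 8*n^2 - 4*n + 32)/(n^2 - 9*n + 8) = (n^2 - 4)/(n - 1)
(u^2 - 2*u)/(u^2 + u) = (u - 2)/(u + 1)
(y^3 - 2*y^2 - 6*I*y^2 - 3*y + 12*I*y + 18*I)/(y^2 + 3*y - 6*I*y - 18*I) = (y^2 - 2*y - 3)/(y + 3)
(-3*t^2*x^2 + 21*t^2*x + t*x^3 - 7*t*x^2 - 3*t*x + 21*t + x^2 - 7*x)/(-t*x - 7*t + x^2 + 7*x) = (3*t^2*x^2 - 21*t^2*x - t*x^3 + 7*t*x^2 + 3*t*x - 21*t - x^2 + 7*x)/(t*x + 7*t - x^2 - 7*x)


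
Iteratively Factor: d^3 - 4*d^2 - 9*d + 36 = (d + 3)*(d^2 - 7*d + 12) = (d - 3)*(d + 3)*(d - 4)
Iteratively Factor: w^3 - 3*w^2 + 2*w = (w)*(w^2 - 3*w + 2) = w*(w - 1)*(w - 2)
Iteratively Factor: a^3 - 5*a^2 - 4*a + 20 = (a + 2)*(a^2 - 7*a + 10) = (a - 5)*(a + 2)*(a - 2)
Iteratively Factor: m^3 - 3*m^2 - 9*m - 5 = (m - 5)*(m^2 + 2*m + 1) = (m - 5)*(m + 1)*(m + 1)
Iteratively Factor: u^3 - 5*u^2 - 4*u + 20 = (u + 2)*(u^2 - 7*u + 10) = (u - 5)*(u + 2)*(u - 2)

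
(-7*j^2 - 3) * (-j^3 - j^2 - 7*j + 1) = 7*j^5 + 7*j^4 + 52*j^3 - 4*j^2 + 21*j - 3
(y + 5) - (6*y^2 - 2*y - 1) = -6*y^2 + 3*y + 6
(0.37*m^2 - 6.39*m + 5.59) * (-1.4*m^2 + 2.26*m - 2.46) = -0.518*m^4 + 9.7822*m^3 - 23.1776*m^2 + 28.3528*m - 13.7514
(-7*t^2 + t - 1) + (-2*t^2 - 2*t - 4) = -9*t^2 - t - 5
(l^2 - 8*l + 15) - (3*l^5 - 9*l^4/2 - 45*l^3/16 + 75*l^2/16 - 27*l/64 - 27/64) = -3*l^5 + 9*l^4/2 + 45*l^3/16 - 59*l^2/16 - 485*l/64 + 987/64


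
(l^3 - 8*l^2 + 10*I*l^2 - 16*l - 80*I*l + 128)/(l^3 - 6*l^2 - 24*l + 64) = (l^2 + 10*I*l - 16)/(l^2 + 2*l - 8)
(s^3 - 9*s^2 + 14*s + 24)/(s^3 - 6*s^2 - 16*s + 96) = (s + 1)/(s + 4)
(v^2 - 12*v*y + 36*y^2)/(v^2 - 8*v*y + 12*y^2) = (-v + 6*y)/(-v + 2*y)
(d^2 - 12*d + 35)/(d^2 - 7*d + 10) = (d - 7)/(d - 2)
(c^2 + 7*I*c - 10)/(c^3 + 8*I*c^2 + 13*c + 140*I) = (c + 2*I)/(c^2 + 3*I*c + 28)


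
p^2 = p^2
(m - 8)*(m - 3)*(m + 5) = m^3 - 6*m^2 - 31*m + 120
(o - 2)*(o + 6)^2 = o^3 + 10*o^2 + 12*o - 72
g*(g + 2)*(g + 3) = g^3 + 5*g^2 + 6*g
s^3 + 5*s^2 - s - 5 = (s - 1)*(s + 1)*(s + 5)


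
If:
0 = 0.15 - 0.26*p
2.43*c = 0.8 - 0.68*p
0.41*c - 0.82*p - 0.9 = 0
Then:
No Solution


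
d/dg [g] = 1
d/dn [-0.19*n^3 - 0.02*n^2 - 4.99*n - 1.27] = -0.57*n^2 - 0.04*n - 4.99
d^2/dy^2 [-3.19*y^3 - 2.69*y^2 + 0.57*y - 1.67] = -19.14*y - 5.38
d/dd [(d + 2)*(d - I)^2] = (d - I)*(3*d + 4 - I)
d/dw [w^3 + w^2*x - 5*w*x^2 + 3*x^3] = 3*w^2 + 2*w*x - 5*x^2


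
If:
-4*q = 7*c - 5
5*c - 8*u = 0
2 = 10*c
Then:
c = 1/5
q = 9/10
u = 1/8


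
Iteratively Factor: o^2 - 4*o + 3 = (o - 3)*(o - 1)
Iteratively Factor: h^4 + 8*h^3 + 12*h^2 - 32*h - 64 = (h + 4)*(h^3 + 4*h^2 - 4*h - 16) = (h - 2)*(h + 4)*(h^2 + 6*h + 8) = (h - 2)*(h + 4)^2*(h + 2)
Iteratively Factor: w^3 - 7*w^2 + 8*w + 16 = (w - 4)*(w^2 - 3*w - 4) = (w - 4)*(w + 1)*(w - 4)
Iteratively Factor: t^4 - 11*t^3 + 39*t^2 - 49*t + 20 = (t - 5)*(t^3 - 6*t^2 + 9*t - 4) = (t - 5)*(t - 4)*(t^2 - 2*t + 1) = (t - 5)*(t - 4)*(t - 1)*(t - 1)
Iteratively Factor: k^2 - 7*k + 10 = (k - 5)*(k - 2)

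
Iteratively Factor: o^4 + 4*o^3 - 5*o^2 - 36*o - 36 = (o - 3)*(o^3 + 7*o^2 + 16*o + 12) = (o - 3)*(o + 2)*(o^2 + 5*o + 6) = (o - 3)*(o + 2)*(o + 3)*(o + 2)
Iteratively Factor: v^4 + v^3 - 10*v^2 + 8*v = (v)*(v^3 + v^2 - 10*v + 8) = v*(v - 2)*(v^2 + 3*v - 4) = v*(v - 2)*(v + 4)*(v - 1)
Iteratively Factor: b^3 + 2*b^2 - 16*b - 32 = (b + 2)*(b^2 - 16) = (b + 2)*(b + 4)*(b - 4)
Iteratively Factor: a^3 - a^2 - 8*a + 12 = (a - 2)*(a^2 + a - 6) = (a - 2)^2*(a + 3)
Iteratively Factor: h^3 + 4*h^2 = (h)*(h^2 + 4*h) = h*(h + 4)*(h)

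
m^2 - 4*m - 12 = (m - 6)*(m + 2)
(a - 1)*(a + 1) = a^2 - 1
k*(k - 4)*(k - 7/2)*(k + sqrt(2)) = k^4 - 15*k^3/2 + sqrt(2)*k^3 - 15*sqrt(2)*k^2/2 + 14*k^2 + 14*sqrt(2)*k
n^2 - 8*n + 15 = (n - 5)*(n - 3)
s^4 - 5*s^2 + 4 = (s - 2)*(s - 1)*(s + 1)*(s + 2)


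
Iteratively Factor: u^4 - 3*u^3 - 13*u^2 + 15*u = (u + 3)*(u^3 - 6*u^2 + 5*u) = (u - 5)*(u + 3)*(u^2 - u) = u*(u - 5)*(u + 3)*(u - 1)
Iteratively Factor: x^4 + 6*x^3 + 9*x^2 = (x)*(x^3 + 6*x^2 + 9*x) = x*(x + 3)*(x^2 + 3*x) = x^2*(x + 3)*(x + 3)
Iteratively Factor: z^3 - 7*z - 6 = (z + 1)*(z^2 - z - 6) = (z - 3)*(z + 1)*(z + 2)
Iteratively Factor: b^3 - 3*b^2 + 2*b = (b - 1)*(b^2 - 2*b) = (b - 2)*(b - 1)*(b)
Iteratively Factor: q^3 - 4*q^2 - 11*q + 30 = (q - 5)*(q^2 + q - 6) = (q - 5)*(q + 3)*(q - 2)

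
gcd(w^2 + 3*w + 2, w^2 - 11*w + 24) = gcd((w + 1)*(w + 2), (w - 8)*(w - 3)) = 1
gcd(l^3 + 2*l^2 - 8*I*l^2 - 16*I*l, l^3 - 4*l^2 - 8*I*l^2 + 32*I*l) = l^2 - 8*I*l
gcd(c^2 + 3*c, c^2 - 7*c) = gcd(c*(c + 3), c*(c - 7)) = c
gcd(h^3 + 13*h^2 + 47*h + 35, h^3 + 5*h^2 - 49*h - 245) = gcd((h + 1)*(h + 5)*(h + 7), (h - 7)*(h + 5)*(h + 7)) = h^2 + 12*h + 35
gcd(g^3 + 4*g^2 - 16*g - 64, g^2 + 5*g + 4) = g + 4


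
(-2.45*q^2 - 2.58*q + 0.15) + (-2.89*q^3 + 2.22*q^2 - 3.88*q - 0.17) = -2.89*q^3 - 0.23*q^2 - 6.46*q - 0.02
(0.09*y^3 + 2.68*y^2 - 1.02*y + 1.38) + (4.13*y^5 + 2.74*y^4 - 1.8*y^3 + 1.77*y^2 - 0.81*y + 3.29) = 4.13*y^5 + 2.74*y^4 - 1.71*y^3 + 4.45*y^2 - 1.83*y + 4.67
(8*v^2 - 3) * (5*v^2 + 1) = 40*v^4 - 7*v^2 - 3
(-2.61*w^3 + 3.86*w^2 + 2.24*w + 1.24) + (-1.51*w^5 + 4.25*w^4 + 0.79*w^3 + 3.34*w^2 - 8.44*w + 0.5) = -1.51*w^5 + 4.25*w^4 - 1.82*w^3 + 7.2*w^2 - 6.2*w + 1.74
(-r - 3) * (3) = -3*r - 9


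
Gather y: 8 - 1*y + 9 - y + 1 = 18 - 2*y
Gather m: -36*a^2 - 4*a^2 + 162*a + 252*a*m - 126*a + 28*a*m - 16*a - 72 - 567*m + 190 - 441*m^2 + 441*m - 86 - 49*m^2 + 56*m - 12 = -40*a^2 + 20*a - 490*m^2 + m*(280*a - 70) + 20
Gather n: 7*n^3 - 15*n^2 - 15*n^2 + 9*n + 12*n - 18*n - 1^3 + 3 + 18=7*n^3 - 30*n^2 + 3*n + 20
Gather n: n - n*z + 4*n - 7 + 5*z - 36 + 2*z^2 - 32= n*(5 - z) + 2*z^2 + 5*z - 75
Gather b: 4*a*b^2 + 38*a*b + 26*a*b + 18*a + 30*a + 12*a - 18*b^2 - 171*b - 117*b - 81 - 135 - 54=60*a + b^2*(4*a - 18) + b*(64*a - 288) - 270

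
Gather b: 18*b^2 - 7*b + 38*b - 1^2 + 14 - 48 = 18*b^2 + 31*b - 35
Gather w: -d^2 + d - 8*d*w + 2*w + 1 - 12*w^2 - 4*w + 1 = -d^2 + d - 12*w^2 + w*(-8*d - 2) + 2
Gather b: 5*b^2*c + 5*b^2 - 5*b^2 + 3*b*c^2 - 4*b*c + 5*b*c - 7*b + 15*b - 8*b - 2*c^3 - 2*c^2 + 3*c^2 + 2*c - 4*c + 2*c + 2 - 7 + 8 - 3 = 5*b^2*c + b*(3*c^2 + c) - 2*c^3 + c^2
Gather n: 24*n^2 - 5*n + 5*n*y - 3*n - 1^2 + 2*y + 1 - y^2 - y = 24*n^2 + n*(5*y - 8) - y^2 + y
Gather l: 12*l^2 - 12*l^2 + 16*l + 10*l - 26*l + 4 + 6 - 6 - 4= 0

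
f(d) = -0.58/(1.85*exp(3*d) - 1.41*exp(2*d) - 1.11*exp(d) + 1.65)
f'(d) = -0.58*(-5.55*exp(3*d) + 2.82*exp(2*d) + 1.11*exp(d))/(1.85*exp(3*d) - 1.41*exp(2*d) - 1.11*exp(d) + 1.65)^2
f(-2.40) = -0.38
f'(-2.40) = -0.03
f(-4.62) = -0.35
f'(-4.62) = -0.00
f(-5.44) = -0.35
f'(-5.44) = -0.00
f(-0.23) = -0.72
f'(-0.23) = 0.11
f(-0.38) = -0.70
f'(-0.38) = -0.26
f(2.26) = -0.00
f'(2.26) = 0.00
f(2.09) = -0.00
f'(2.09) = 0.00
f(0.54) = -0.12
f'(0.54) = 0.42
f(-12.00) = -0.35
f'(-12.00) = 0.00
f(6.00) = 0.00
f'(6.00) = 0.00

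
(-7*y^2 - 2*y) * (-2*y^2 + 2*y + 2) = 14*y^4 - 10*y^3 - 18*y^2 - 4*y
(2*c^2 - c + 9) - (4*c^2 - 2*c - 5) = -2*c^2 + c + 14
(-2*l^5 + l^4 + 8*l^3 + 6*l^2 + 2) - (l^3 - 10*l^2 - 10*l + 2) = -2*l^5 + l^4 + 7*l^3 + 16*l^2 + 10*l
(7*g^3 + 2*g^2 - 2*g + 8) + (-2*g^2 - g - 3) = 7*g^3 - 3*g + 5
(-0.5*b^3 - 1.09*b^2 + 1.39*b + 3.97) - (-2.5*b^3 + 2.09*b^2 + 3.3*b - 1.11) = 2.0*b^3 - 3.18*b^2 - 1.91*b + 5.08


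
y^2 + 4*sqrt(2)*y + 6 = (y + sqrt(2))*(y + 3*sqrt(2))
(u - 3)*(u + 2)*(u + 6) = u^3 + 5*u^2 - 12*u - 36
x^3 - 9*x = x*(x - 3)*(x + 3)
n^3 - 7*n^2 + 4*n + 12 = (n - 6)*(n - 2)*(n + 1)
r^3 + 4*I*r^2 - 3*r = r*(r + I)*(r + 3*I)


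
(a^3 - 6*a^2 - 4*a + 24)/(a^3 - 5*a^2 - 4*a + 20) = (a - 6)/(a - 5)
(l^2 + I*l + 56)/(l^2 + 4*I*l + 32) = (l - 7*I)/(l - 4*I)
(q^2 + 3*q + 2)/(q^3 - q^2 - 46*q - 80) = (q + 1)/(q^2 - 3*q - 40)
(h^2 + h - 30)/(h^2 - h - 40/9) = 9*(-h^2 - h + 30)/(-9*h^2 + 9*h + 40)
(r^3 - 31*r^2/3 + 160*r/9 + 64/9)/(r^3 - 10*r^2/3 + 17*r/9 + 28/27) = 3*(3*r^2 - 32*r + 64)/(9*r^2 - 33*r + 28)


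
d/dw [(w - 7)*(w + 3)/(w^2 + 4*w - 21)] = 8*(w^2 + 21)/(w^4 + 8*w^3 - 26*w^2 - 168*w + 441)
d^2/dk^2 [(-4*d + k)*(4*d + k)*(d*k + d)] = 2*d*(3*k + 1)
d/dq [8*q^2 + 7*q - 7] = 16*q + 7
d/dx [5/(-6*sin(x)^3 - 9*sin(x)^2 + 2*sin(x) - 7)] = 10*(9*sin(x)^2 + 9*sin(x) - 1)*cos(x)/(6*sin(x)^3 + 9*sin(x)^2 - 2*sin(x) + 7)^2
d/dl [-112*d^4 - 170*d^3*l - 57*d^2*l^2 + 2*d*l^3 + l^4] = -170*d^3 - 114*d^2*l + 6*d*l^2 + 4*l^3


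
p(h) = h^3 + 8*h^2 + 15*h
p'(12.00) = 639.00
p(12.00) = 3060.00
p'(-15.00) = 450.00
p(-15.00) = -1800.00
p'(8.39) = 360.42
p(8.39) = 1279.58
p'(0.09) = 16.46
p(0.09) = 1.42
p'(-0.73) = 4.92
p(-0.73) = -7.08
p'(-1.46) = -1.97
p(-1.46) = -7.96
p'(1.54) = 46.75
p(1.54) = 45.73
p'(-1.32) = -0.89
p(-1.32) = -8.16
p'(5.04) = 171.84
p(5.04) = 406.84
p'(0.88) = 31.40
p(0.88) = 20.08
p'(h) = 3*h^2 + 16*h + 15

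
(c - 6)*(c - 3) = c^2 - 9*c + 18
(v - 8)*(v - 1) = v^2 - 9*v + 8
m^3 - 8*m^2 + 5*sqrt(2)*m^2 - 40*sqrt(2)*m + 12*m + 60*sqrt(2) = (m - 6)*(m - 2)*(m + 5*sqrt(2))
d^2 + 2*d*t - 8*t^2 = (d - 2*t)*(d + 4*t)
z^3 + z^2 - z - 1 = (z - 1)*(z + 1)^2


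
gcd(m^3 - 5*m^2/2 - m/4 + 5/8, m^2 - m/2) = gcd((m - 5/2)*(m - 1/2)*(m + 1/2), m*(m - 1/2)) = m - 1/2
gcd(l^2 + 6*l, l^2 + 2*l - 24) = l + 6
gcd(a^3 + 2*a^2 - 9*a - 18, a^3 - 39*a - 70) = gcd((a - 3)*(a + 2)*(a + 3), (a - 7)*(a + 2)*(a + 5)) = a + 2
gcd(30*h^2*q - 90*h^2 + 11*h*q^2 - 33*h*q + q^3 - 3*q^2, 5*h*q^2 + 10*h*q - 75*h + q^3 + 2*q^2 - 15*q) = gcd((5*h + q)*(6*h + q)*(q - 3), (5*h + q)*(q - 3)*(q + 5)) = 5*h*q - 15*h + q^2 - 3*q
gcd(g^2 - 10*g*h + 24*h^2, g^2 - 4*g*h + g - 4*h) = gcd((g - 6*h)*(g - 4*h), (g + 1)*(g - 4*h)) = g - 4*h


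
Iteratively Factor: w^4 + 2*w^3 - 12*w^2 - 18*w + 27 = (w - 1)*(w^3 + 3*w^2 - 9*w - 27) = (w - 3)*(w - 1)*(w^2 + 6*w + 9) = (w - 3)*(w - 1)*(w + 3)*(w + 3)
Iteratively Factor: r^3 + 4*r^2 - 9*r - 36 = (r + 4)*(r^2 - 9) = (r - 3)*(r + 4)*(r + 3)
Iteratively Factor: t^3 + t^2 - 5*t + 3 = (t - 1)*(t^2 + 2*t - 3) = (t - 1)*(t + 3)*(t - 1)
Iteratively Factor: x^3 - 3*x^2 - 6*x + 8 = (x + 2)*(x^2 - 5*x + 4) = (x - 1)*(x + 2)*(x - 4)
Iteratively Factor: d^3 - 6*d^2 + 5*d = (d)*(d^2 - 6*d + 5) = d*(d - 5)*(d - 1)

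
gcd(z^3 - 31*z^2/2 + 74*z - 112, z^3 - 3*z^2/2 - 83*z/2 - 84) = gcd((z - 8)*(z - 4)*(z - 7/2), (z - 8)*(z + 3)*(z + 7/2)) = z - 8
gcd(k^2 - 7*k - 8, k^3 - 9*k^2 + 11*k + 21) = k + 1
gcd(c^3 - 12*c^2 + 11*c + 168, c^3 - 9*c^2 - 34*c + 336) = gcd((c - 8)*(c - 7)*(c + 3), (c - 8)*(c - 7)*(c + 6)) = c^2 - 15*c + 56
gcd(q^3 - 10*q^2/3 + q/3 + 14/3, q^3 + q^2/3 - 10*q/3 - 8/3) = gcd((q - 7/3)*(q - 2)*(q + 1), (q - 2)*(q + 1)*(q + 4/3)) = q^2 - q - 2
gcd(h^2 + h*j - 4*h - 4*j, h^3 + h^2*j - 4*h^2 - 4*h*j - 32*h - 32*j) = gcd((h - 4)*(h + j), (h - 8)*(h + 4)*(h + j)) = h + j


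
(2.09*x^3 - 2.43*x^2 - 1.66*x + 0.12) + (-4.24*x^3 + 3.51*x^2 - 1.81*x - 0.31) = -2.15*x^3 + 1.08*x^2 - 3.47*x - 0.19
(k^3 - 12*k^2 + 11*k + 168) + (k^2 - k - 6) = k^3 - 11*k^2 + 10*k + 162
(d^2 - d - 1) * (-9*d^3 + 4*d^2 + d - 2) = -9*d^5 + 13*d^4 + 6*d^3 - 7*d^2 + d + 2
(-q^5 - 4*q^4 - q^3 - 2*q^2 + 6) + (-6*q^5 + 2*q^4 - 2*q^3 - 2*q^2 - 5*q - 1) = -7*q^5 - 2*q^4 - 3*q^3 - 4*q^2 - 5*q + 5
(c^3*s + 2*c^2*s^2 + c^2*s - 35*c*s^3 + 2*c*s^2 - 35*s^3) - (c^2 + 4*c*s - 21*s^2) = c^3*s + 2*c^2*s^2 + c^2*s - c^2 - 35*c*s^3 + 2*c*s^2 - 4*c*s - 35*s^3 + 21*s^2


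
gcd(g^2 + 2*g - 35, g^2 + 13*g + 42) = g + 7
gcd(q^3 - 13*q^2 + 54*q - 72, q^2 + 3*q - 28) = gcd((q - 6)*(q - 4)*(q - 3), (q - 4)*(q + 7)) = q - 4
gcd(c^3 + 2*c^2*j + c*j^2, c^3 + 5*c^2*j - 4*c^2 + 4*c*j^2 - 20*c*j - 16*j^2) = c + j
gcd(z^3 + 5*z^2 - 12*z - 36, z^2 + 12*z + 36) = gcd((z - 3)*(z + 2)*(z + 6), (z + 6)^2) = z + 6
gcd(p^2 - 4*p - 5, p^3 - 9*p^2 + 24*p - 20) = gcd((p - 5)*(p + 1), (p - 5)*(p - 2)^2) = p - 5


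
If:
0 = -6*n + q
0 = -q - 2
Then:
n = -1/3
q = -2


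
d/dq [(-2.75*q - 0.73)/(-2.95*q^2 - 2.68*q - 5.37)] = (-8.1125*q^2 - 4.307*q + 12.8111)/(8.7025*q^4 + 15.812*q^3 + 38.8654*q^2 + 28.7832*q + 28.8369)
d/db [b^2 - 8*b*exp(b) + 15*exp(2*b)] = -8*b*exp(b) + 2*b + 30*exp(2*b) - 8*exp(b)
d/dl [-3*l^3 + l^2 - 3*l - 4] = -9*l^2 + 2*l - 3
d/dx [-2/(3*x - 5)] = 6/(3*x - 5)^2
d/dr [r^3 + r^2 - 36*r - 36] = 3*r^2 + 2*r - 36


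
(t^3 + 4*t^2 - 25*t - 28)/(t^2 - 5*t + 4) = (t^2 + 8*t + 7)/(t - 1)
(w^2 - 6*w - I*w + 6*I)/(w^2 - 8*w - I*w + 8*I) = (w - 6)/(w - 8)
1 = 1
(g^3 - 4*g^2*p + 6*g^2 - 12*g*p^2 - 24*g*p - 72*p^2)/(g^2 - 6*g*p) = g + 2*p + 6 + 12*p/g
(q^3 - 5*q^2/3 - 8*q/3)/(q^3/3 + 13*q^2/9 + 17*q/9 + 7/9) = 3*q*(3*q - 8)/(3*q^2 + 10*q + 7)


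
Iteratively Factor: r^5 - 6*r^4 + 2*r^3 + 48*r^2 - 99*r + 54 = (r + 3)*(r^4 - 9*r^3 + 29*r^2 - 39*r + 18) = (r - 1)*(r + 3)*(r^3 - 8*r^2 + 21*r - 18) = (r - 2)*(r - 1)*(r + 3)*(r^2 - 6*r + 9) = (r - 3)*(r - 2)*(r - 1)*(r + 3)*(r - 3)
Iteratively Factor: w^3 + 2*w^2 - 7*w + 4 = (w - 1)*(w^2 + 3*w - 4) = (w - 1)^2*(w + 4)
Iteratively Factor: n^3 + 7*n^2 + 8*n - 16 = (n + 4)*(n^2 + 3*n - 4) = (n - 1)*(n + 4)*(n + 4)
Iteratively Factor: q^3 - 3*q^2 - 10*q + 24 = (q - 4)*(q^2 + q - 6) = (q - 4)*(q + 3)*(q - 2)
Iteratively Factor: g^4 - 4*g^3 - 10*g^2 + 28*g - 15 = (g - 5)*(g^3 + g^2 - 5*g + 3) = (g - 5)*(g - 1)*(g^2 + 2*g - 3) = (g - 5)*(g - 1)^2*(g + 3)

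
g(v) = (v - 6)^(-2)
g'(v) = -2/(v - 6)^3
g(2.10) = 0.07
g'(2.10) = 0.03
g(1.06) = 0.04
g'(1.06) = 0.02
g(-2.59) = 0.01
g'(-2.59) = 0.00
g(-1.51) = 0.02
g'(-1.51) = 0.00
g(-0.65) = 0.02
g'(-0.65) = 0.01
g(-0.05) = 0.03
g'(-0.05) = 0.01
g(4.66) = 0.56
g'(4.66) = 0.83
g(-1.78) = 0.02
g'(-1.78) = 0.00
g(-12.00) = 0.00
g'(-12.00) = 0.00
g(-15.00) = 0.00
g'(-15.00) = 0.00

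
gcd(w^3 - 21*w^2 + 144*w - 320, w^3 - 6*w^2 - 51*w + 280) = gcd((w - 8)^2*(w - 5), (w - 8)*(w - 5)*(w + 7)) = w^2 - 13*w + 40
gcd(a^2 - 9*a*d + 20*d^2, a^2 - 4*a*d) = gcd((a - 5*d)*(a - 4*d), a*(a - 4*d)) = a - 4*d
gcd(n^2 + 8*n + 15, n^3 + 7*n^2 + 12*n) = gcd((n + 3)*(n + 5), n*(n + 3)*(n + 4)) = n + 3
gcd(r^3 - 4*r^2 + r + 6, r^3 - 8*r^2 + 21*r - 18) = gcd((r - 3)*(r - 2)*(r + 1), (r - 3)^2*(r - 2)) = r^2 - 5*r + 6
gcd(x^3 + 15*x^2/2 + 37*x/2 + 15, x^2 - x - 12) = x + 3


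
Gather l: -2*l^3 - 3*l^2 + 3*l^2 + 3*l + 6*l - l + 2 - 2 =-2*l^3 + 8*l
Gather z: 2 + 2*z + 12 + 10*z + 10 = 12*z + 24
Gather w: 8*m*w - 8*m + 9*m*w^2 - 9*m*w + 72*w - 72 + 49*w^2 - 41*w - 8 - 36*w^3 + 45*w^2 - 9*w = -8*m - 36*w^3 + w^2*(9*m + 94) + w*(22 - m) - 80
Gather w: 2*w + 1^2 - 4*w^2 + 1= -4*w^2 + 2*w + 2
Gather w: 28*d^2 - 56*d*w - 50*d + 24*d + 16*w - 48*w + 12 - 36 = 28*d^2 - 26*d + w*(-56*d - 32) - 24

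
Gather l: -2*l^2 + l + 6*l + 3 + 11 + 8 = -2*l^2 + 7*l + 22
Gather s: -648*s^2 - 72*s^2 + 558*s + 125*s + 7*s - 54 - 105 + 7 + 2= -720*s^2 + 690*s - 150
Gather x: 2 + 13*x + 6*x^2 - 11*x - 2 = 6*x^2 + 2*x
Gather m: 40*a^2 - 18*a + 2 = 40*a^2 - 18*a + 2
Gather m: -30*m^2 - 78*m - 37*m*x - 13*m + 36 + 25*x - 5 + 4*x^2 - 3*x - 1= -30*m^2 + m*(-37*x - 91) + 4*x^2 + 22*x + 30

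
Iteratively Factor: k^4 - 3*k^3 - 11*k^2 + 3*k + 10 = (k + 1)*(k^3 - 4*k^2 - 7*k + 10) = (k - 1)*(k + 1)*(k^2 - 3*k - 10) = (k - 1)*(k + 1)*(k + 2)*(k - 5)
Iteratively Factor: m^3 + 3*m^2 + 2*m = (m)*(m^2 + 3*m + 2) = m*(m + 1)*(m + 2)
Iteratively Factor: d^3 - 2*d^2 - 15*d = (d)*(d^2 - 2*d - 15) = d*(d - 5)*(d + 3)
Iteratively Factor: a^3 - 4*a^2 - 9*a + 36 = (a + 3)*(a^2 - 7*a + 12) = (a - 3)*(a + 3)*(a - 4)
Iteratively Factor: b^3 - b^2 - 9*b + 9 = (b - 1)*(b^2 - 9) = (b - 1)*(b + 3)*(b - 3)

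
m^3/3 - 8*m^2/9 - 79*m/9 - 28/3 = (m/3 + 1)*(m - 7)*(m + 4/3)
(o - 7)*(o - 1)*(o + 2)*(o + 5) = o^4 - o^3 - 39*o^2 - 31*o + 70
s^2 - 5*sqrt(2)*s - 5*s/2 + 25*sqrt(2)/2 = (s - 5/2)*(s - 5*sqrt(2))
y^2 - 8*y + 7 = (y - 7)*(y - 1)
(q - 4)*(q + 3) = q^2 - q - 12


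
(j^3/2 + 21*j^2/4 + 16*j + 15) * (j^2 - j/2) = j^5/2 + 5*j^4 + 107*j^3/8 + 7*j^2 - 15*j/2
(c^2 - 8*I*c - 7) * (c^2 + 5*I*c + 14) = c^4 - 3*I*c^3 + 47*c^2 - 147*I*c - 98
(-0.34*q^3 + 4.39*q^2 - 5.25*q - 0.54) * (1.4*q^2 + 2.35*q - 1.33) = -0.476*q^5 + 5.347*q^4 + 3.4187*q^3 - 18.9322*q^2 + 5.7135*q + 0.7182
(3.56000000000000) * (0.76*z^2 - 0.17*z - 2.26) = 2.7056*z^2 - 0.6052*z - 8.0456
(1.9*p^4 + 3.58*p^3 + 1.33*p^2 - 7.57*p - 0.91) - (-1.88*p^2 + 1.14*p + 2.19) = 1.9*p^4 + 3.58*p^3 + 3.21*p^2 - 8.71*p - 3.1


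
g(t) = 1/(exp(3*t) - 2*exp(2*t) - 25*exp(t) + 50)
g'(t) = (-3*exp(3*t) + 4*exp(2*t) + 25*exp(t))/(exp(3*t) - 2*exp(2*t) - 25*exp(t) + 50)^2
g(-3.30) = 0.02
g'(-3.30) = 0.00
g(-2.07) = 0.02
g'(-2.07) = 0.00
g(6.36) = 0.00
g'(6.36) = -0.00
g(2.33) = 0.00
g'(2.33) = -0.01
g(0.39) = 0.08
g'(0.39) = 0.25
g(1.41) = -0.06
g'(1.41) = -0.12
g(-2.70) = 0.02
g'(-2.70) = 0.00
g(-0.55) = 0.03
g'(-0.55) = 0.01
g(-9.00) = 0.02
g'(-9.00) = 0.00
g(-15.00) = 0.02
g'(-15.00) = 0.00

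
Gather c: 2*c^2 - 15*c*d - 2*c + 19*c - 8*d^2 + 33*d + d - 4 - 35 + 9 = 2*c^2 + c*(17 - 15*d) - 8*d^2 + 34*d - 30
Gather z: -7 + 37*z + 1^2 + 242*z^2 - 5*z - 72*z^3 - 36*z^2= -72*z^3 + 206*z^2 + 32*z - 6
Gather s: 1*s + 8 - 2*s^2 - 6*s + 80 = -2*s^2 - 5*s + 88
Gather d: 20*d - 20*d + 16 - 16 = 0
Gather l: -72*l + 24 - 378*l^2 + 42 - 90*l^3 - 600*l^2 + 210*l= -90*l^3 - 978*l^2 + 138*l + 66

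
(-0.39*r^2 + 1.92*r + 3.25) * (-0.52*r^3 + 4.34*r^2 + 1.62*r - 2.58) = 0.2028*r^5 - 2.691*r^4 + 6.011*r^3 + 18.2216*r^2 + 0.311400000000001*r - 8.385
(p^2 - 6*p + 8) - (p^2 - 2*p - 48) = 56 - 4*p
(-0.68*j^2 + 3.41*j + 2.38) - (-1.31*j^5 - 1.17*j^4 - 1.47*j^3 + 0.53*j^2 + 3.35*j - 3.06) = 1.31*j^5 + 1.17*j^4 + 1.47*j^3 - 1.21*j^2 + 0.0600000000000001*j + 5.44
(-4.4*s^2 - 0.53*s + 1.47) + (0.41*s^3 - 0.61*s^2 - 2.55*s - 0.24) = 0.41*s^3 - 5.01*s^2 - 3.08*s + 1.23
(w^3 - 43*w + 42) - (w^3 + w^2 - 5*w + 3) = -w^2 - 38*w + 39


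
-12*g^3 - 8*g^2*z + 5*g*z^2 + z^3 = (-2*g + z)*(g + z)*(6*g + z)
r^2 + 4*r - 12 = (r - 2)*(r + 6)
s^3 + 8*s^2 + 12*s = s*(s + 2)*(s + 6)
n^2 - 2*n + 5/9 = (n - 5/3)*(n - 1/3)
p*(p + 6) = p^2 + 6*p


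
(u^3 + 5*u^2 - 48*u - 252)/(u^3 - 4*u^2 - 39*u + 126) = (u + 6)/(u - 3)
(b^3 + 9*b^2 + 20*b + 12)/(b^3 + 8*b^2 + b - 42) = (b^3 + 9*b^2 + 20*b + 12)/(b^3 + 8*b^2 + b - 42)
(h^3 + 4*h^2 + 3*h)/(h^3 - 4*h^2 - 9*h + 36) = h*(h + 1)/(h^2 - 7*h + 12)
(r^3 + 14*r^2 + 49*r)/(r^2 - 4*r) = (r^2 + 14*r + 49)/(r - 4)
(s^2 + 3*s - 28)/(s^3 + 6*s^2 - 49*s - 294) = (s - 4)/(s^2 - s - 42)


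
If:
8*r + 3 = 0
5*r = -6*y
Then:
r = -3/8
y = 5/16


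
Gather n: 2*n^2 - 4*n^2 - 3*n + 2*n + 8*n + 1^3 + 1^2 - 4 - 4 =-2*n^2 + 7*n - 6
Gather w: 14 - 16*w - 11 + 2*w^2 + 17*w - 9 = 2*w^2 + w - 6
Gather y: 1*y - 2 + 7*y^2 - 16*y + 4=7*y^2 - 15*y + 2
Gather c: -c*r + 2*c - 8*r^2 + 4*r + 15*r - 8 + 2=c*(2 - r) - 8*r^2 + 19*r - 6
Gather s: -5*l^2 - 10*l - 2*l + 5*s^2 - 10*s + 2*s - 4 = -5*l^2 - 12*l + 5*s^2 - 8*s - 4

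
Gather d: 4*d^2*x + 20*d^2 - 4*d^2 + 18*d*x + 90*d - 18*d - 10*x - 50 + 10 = d^2*(4*x + 16) + d*(18*x + 72) - 10*x - 40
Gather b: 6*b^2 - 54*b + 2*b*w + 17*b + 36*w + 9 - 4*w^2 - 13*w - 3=6*b^2 + b*(2*w - 37) - 4*w^2 + 23*w + 6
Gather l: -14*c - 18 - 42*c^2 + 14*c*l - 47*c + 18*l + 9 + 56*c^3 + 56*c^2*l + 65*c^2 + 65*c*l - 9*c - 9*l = 56*c^3 + 23*c^2 - 70*c + l*(56*c^2 + 79*c + 9) - 9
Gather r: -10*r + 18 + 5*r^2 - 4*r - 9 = 5*r^2 - 14*r + 9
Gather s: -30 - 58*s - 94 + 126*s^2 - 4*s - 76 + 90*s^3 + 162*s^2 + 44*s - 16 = 90*s^3 + 288*s^2 - 18*s - 216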